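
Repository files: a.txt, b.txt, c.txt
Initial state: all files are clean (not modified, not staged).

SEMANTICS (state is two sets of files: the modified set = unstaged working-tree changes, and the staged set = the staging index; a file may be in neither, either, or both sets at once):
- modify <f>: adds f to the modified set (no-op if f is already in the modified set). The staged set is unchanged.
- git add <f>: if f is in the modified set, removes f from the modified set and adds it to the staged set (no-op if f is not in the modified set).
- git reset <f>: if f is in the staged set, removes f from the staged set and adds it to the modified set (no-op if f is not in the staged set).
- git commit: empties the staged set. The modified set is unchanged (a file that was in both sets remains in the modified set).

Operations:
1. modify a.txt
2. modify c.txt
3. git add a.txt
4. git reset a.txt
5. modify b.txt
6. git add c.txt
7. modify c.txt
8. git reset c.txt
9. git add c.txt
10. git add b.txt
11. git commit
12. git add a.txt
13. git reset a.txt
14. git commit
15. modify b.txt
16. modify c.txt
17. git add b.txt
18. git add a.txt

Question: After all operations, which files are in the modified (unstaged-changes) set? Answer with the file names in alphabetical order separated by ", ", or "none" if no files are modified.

Answer: c.txt

Derivation:
After op 1 (modify a.txt): modified={a.txt} staged={none}
After op 2 (modify c.txt): modified={a.txt, c.txt} staged={none}
After op 3 (git add a.txt): modified={c.txt} staged={a.txt}
After op 4 (git reset a.txt): modified={a.txt, c.txt} staged={none}
After op 5 (modify b.txt): modified={a.txt, b.txt, c.txt} staged={none}
After op 6 (git add c.txt): modified={a.txt, b.txt} staged={c.txt}
After op 7 (modify c.txt): modified={a.txt, b.txt, c.txt} staged={c.txt}
After op 8 (git reset c.txt): modified={a.txt, b.txt, c.txt} staged={none}
After op 9 (git add c.txt): modified={a.txt, b.txt} staged={c.txt}
After op 10 (git add b.txt): modified={a.txt} staged={b.txt, c.txt}
After op 11 (git commit): modified={a.txt} staged={none}
After op 12 (git add a.txt): modified={none} staged={a.txt}
After op 13 (git reset a.txt): modified={a.txt} staged={none}
After op 14 (git commit): modified={a.txt} staged={none}
After op 15 (modify b.txt): modified={a.txt, b.txt} staged={none}
After op 16 (modify c.txt): modified={a.txt, b.txt, c.txt} staged={none}
After op 17 (git add b.txt): modified={a.txt, c.txt} staged={b.txt}
After op 18 (git add a.txt): modified={c.txt} staged={a.txt, b.txt}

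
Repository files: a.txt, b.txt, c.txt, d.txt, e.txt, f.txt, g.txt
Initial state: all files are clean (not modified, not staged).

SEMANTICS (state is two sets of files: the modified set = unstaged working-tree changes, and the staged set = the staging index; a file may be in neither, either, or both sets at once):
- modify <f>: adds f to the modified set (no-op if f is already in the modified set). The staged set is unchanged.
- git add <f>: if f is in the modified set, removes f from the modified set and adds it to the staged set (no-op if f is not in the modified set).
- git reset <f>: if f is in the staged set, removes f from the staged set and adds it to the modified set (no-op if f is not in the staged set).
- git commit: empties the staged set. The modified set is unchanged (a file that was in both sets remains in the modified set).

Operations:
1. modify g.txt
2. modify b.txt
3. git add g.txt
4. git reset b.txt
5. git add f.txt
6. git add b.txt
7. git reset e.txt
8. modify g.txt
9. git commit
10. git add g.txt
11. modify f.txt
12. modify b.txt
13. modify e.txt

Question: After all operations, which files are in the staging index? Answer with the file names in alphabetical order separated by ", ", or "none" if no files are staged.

After op 1 (modify g.txt): modified={g.txt} staged={none}
After op 2 (modify b.txt): modified={b.txt, g.txt} staged={none}
After op 3 (git add g.txt): modified={b.txt} staged={g.txt}
After op 4 (git reset b.txt): modified={b.txt} staged={g.txt}
After op 5 (git add f.txt): modified={b.txt} staged={g.txt}
After op 6 (git add b.txt): modified={none} staged={b.txt, g.txt}
After op 7 (git reset e.txt): modified={none} staged={b.txt, g.txt}
After op 8 (modify g.txt): modified={g.txt} staged={b.txt, g.txt}
After op 9 (git commit): modified={g.txt} staged={none}
After op 10 (git add g.txt): modified={none} staged={g.txt}
After op 11 (modify f.txt): modified={f.txt} staged={g.txt}
After op 12 (modify b.txt): modified={b.txt, f.txt} staged={g.txt}
After op 13 (modify e.txt): modified={b.txt, e.txt, f.txt} staged={g.txt}

Answer: g.txt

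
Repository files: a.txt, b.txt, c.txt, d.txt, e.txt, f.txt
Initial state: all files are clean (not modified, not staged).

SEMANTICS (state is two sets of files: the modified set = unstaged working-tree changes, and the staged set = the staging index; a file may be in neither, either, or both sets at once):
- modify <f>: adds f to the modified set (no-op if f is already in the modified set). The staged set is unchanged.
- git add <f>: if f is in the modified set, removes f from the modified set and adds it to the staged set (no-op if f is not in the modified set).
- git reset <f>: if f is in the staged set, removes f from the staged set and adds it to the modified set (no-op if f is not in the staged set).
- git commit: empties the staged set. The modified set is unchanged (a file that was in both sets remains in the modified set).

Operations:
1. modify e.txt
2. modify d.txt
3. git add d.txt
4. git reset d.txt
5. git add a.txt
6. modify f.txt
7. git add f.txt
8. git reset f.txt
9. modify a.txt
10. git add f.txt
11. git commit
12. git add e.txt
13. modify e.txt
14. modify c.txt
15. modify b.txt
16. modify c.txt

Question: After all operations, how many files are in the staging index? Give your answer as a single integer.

After op 1 (modify e.txt): modified={e.txt} staged={none}
After op 2 (modify d.txt): modified={d.txt, e.txt} staged={none}
After op 3 (git add d.txt): modified={e.txt} staged={d.txt}
After op 4 (git reset d.txt): modified={d.txt, e.txt} staged={none}
After op 5 (git add a.txt): modified={d.txt, e.txt} staged={none}
After op 6 (modify f.txt): modified={d.txt, e.txt, f.txt} staged={none}
After op 7 (git add f.txt): modified={d.txt, e.txt} staged={f.txt}
After op 8 (git reset f.txt): modified={d.txt, e.txt, f.txt} staged={none}
After op 9 (modify a.txt): modified={a.txt, d.txt, e.txt, f.txt} staged={none}
After op 10 (git add f.txt): modified={a.txt, d.txt, e.txt} staged={f.txt}
After op 11 (git commit): modified={a.txt, d.txt, e.txt} staged={none}
After op 12 (git add e.txt): modified={a.txt, d.txt} staged={e.txt}
After op 13 (modify e.txt): modified={a.txt, d.txt, e.txt} staged={e.txt}
After op 14 (modify c.txt): modified={a.txt, c.txt, d.txt, e.txt} staged={e.txt}
After op 15 (modify b.txt): modified={a.txt, b.txt, c.txt, d.txt, e.txt} staged={e.txt}
After op 16 (modify c.txt): modified={a.txt, b.txt, c.txt, d.txt, e.txt} staged={e.txt}
Final staged set: {e.txt} -> count=1

Answer: 1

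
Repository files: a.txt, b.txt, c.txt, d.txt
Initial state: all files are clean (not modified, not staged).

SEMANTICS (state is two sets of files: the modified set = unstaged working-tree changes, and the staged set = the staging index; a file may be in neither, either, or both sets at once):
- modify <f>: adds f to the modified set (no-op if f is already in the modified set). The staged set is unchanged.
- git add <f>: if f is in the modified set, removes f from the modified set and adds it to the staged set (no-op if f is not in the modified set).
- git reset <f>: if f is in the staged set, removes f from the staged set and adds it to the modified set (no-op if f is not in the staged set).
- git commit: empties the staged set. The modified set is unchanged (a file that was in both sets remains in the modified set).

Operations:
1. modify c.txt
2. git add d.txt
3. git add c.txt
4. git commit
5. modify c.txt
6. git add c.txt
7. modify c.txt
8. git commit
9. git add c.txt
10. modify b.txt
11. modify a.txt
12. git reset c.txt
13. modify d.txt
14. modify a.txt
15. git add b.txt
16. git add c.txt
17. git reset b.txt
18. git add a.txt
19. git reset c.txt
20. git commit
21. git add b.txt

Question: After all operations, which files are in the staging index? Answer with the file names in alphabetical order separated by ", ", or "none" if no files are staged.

After op 1 (modify c.txt): modified={c.txt} staged={none}
After op 2 (git add d.txt): modified={c.txt} staged={none}
After op 3 (git add c.txt): modified={none} staged={c.txt}
After op 4 (git commit): modified={none} staged={none}
After op 5 (modify c.txt): modified={c.txt} staged={none}
After op 6 (git add c.txt): modified={none} staged={c.txt}
After op 7 (modify c.txt): modified={c.txt} staged={c.txt}
After op 8 (git commit): modified={c.txt} staged={none}
After op 9 (git add c.txt): modified={none} staged={c.txt}
After op 10 (modify b.txt): modified={b.txt} staged={c.txt}
After op 11 (modify a.txt): modified={a.txt, b.txt} staged={c.txt}
After op 12 (git reset c.txt): modified={a.txt, b.txt, c.txt} staged={none}
After op 13 (modify d.txt): modified={a.txt, b.txt, c.txt, d.txt} staged={none}
After op 14 (modify a.txt): modified={a.txt, b.txt, c.txt, d.txt} staged={none}
After op 15 (git add b.txt): modified={a.txt, c.txt, d.txt} staged={b.txt}
After op 16 (git add c.txt): modified={a.txt, d.txt} staged={b.txt, c.txt}
After op 17 (git reset b.txt): modified={a.txt, b.txt, d.txt} staged={c.txt}
After op 18 (git add a.txt): modified={b.txt, d.txt} staged={a.txt, c.txt}
After op 19 (git reset c.txt): modified={b.txt, c.txt, d.txt} staged={a.txt}
After op 20 (git commit): modified={b.txt, c.txt, d.txt} staged={none}
After op 21 (git add b.txt): modified={c.txt, d.txt} staged={b.txt}

Answer: b.txt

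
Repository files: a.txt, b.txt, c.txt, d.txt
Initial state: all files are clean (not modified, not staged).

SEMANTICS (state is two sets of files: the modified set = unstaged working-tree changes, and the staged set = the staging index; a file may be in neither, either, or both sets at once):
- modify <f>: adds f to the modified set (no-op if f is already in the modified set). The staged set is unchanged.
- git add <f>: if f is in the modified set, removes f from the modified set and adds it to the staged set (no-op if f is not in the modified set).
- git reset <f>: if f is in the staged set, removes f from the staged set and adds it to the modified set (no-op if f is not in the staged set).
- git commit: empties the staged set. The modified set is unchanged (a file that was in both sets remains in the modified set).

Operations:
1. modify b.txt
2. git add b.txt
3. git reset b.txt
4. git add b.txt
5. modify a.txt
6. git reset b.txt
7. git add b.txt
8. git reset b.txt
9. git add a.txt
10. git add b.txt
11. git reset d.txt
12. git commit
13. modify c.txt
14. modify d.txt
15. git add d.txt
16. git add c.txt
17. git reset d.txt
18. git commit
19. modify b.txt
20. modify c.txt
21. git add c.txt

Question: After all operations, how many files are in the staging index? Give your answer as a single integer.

After op 1 (modify b.txt): modified={b.txt} staged={none}
After op 2 (git add b.txt): modified={none} staged={b.txt}
After op 3 (git reset b.txt): modified={b.txt} staged={none}
After op 4 (git add b.txt): modified={none} staged={b.txt}
After op 5 (modify a.txt): modified={a.txt} staged={b.txt}
After op 6 (git reset b.txt): modified={a.txt, b.txt} staged={none}
After op 7 (git add b.txt): modified={a.txt} staged={b.txt}
After op 8 (git reset b.txt): modified={a.txt, b.txt} staged={none}
After op 9 (git add a.txt): modified={b.txt} staged={a.txt}
After op 10 (git add b.txt): modified={none} staged={a.txt, b.txt}
After op 11 (git reset d.txt): modified={none} staged={a.txt, b.txt}
After op 12 (git commit): modified={none} staged={none}
After op 13 (modify c.txt): modified={c.txt} staged={none}
After op 14 (modify d.txt): modified={c.txt, d.txt} staged={none}
After op 15 (git add d.txt): modified={c.txt} staged={d.txt}
After op 16 (git add c.txt): modified={none} staged={c.txt, d.txt}
After op 17 (git reset d.txt): modified={d.txt} staged={c.txt}
After op 18 (git commit): modified={d.txt} staged={none}
After op 19 (modify b.txt): modified={b.txt, d.txt} staged={none}
After op 20 (modify c.txt): modified={b.txt, c.txt, d.txt} staged={none}
After op 21 (git add c.txt): modified={b.txt, d.txt} staged={c.txt}
Final staged set: {c.txt} -> count=1

Answer: 1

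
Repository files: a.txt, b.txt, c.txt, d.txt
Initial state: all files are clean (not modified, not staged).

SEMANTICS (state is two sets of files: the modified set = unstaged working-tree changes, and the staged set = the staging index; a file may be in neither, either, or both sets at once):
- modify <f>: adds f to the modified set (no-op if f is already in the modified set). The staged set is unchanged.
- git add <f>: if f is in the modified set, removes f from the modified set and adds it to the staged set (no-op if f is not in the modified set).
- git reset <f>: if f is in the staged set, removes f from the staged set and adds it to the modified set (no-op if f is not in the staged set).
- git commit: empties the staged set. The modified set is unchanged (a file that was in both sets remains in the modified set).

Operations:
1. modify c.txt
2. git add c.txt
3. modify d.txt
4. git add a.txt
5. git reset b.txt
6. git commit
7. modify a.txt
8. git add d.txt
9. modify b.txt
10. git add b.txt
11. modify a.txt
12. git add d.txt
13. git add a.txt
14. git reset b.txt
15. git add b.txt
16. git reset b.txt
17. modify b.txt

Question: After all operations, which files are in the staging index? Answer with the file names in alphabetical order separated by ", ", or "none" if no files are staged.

After op 1 (modify c.txt): modified={c.txt} staged={none}
After op 2 (git add c.txt): modified={none} staged={c.txt}
After op 3 (modify d.txt): modified={d.txt} staged={c.txt}
After op 4 (git add a.txt): modified={d.txt} staged={c.txt}
After op 5 (git reset b.txt): modified={d.txt} staged={c.txt}
After op 6 (git commit): modified={d.txt} staged={none}
After op 7 (modify a.txt): modified={a.txt, d.txt} staged={none}
After op 8 (git add d.txt): modified={a.txt} staged={d.txt}
After op 9 (modify b.txt): modified={a.txt, b.txt} staged={d.txt}
After op 10 (git add b.txt): modified={a.txt} staged={b.txt, d.txt}
After op 11 (modify a.txt): modified={a.txt} staged={b.txt, d.txt}
After op 12 (git add d.txt): modified={a.txt} staged={b.txt, d.txt}
After op 13 (git add a.txt): modified={none} staged={a.txt, b.txt, d.txt}
After op 14 (git reset b.txt): modified={b.txt} staged={a.txt, d.txt}
After op 15 (git add b.txt): modified={none} staged={a.txt, b.txt, d.txt}
After op 16 (git reset b.txt): modified={b.txt} staged={a.txt, d.txt}
After op 17 (modify b.txt): modified={b.txt} staged={a.txt, d.txt}

Answer: a.txt, d.txt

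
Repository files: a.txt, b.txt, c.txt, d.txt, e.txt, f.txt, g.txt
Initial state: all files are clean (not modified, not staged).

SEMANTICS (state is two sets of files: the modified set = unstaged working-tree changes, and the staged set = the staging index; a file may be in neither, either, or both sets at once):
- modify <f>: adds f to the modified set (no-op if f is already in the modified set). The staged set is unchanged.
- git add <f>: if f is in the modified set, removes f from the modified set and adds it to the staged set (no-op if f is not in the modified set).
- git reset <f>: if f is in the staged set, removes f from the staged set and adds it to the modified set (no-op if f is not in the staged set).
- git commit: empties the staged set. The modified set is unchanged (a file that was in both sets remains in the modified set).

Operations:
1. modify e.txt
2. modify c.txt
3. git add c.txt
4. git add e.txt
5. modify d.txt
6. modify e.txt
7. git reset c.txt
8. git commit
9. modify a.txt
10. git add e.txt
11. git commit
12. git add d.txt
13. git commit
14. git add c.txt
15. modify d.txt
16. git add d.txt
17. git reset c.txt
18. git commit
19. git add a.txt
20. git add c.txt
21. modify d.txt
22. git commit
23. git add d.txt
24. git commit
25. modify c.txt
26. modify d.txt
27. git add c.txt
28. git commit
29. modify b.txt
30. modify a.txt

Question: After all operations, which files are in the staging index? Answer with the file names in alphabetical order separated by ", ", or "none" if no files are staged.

After op 1 (modify e.txt): modified={e.txt} staged={none}
After op 2 (modify c.txt): modified={c.txt, e.txt} staged={none}
After op 3 (git add c.txt): modified={e.txt} staged={c.txt}
After op 4 (git add e.txt): modified={none} staged={c.txt, e.txt}
After op 5 (modify d.txt): modified={d.txt} staged={c.txt, e.txt}
After op 6 (modify e.txt): modified={d.txt, e.txt} staged={c.txt, e.txt}
After op 7 (git reset c.txt): modified={c.txt, d.txt, e.txt} staged={e.txt}
After op 8 (git commit): modified={c.txt, d.txt, e.txt} staged={none}
After op 9 (modify a.txt): modified={a.txt, c.txt, d.txt, e.txt} staged={none}
After op 10 (git add e.txt): modified={a.txt, c.txt, d.txt} staged={e.txt}
After op 11 (git commit): modified={a.txt, c.txt, d.txt} staged={none}
After op 12 (git add d.txt): modified={a.txt, c.txt} staged={d.txt}
After op 13 (git commit): modified={a.txt, c.txt} staged={none}
After op 14 (git add c.txt): modified={a.txt} staged={c.txt}
After op 15 (modify d.txt): modified={a.txt, d.txt} staged={c.txt}
After op 16 (git add d.txt): modified={a.txt} staged={c.txt, d.txt}
After op 17 (git reset c.txt): modified={a.txt, c.txt} staged={d.txt}
After op 18 (git commit): modified={a.txt, c.txt} staged={none}
After op 19 (git add a.txt): modified={c.txt} staged={a.txt}
After op 20 (git add c.txt): modified={none} staged={a.txt, c.txt}
After op 21 (modify d.txt): modified={d.txt} staged={a.txt, c.txt}
After op 22 (git commit): modified={d.txt} staged={none}
After op 23 (git add d.txt): modified={none} staged={d.txt}
After op 24 (git commit): modified={none} staged={none}
After op 25 (modify c.txt): modified={c.txt} staged={none}
After op 26 (modify d.txt): modified={c.txt, d.txt} staged={none}
After op 27 (git add c.txt): modified={d.txt} staged={c.txt}
After op 28 (git commit): modified={d.txt} staged={none}
After op 29 (modify b.txt): modified={b.txt, d.txt} staged={none}
After op 30 (modify a.txt): modified={a.txt, b.txt, d.txt} staged={none}

Answer: none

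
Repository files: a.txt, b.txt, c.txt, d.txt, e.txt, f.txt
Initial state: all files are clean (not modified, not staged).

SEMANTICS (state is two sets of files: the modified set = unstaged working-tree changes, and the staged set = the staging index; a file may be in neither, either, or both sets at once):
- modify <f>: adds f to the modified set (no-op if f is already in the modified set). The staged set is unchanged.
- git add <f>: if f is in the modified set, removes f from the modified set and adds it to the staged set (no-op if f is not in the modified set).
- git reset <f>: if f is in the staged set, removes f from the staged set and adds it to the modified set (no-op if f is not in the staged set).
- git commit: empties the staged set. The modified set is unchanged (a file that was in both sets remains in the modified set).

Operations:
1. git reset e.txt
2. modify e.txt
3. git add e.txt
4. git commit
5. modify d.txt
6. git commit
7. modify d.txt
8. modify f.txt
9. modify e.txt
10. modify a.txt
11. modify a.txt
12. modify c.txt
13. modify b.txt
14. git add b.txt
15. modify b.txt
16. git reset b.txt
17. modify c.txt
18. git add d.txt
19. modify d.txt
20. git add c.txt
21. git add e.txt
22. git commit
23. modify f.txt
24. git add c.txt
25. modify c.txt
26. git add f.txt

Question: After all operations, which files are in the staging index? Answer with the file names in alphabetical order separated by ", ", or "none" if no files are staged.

Answer: f.txt

Derivation:
After op 1 (git reset e.txt): modified={none} staged={none}
After op 2 (modify e.txt): modified={e.txt} staged={none}
After op 3 (git add e.txt): modified={none} staged={e.txt}
After op 4 (git commit): modified={none} staged={none}
After op 5 (modify d.txt): modified={d.txt} staged={none}
After op 6 (git commit): modified={d.txt} staged={none}
After op 7 (modify d.txt): modified={d.txt} staged={none}
After op 8 (modify f.txt): modified={d.txt, f.txt} staged={none}
After op 9 (modify e.txt): modified={d.txt, e.txt, f.txt} staged={none}
After op 10 (modify a.txt): modified={a.txt, d.txt, e.txt, f.txt} staged={none}
After op 11 (modify a.txt): modified={a.txt, d.txt, e.txt, f.txt} staged={none}
After op 12 (modify c.txt): modified={a.txt, c.txt, d.txt, e.txt, f.txt} staged={none}
After op 13 (modify b.txt): modified={a.txt, b.txt, c.txt, d.txt, e.txt, f.txt} staged={none}
After op 14 (git add b.txt): modified={a.txt, c.txt, d.txt, e.txt, f.txt} staged={b.txt}
After op 15 (modify b.txt): modified={a.txt, b.txt, c.txt, d.txt, e.txt, f.txt} staged={b.txt}
After op 16 (git reset b.txt): modified={a.txt, b.txt, c.txt, d.txt, e.txt, f.txt} staged={none}
After op 17 (modify c.txt): modified={a.txt, b.txt, c.txt, d.txt, e.txt, f.txt} staged={none}
After op 18 (git add d.txt): modified={a.txt, b.txt, c.txt, e.txt, f.txt} staged={d.txt}
After op 19 (modify d.txt): modified={a.txt, b.txt, c.txt, d.txt, e.txt, f.txt} staged={d.txt}
After op 20 (git add c.txt): modified={a.txt, b.txt, d.txt, e.txt, f.txt} staged={c.txt, d.txt}
After op 21 (git add e.txt): modified={a.txt, b.txt, d.txt, f.txt} staged={c.txt, d.txt, e.txt}
After op 22 (git commit): modified={a.txt, b.txt, d.txt, f.txt} staged={none}
After op 23 (modify f.txt): modified={a.txt, b.txt, d.txt, f.txt} staged={none}
After op 24 (git add c.txt): modified={a.txt, b.txt, d.txt, f.txt} staged={none}
After op 25 (modify c.txt): modified={a.txt, b.txt, c.txt, d.txt, f.txt} staged={none}
After op 26 (git add f.txt): modified={a.txt, b.txt, c.txt, d.txt} staged={f.txt}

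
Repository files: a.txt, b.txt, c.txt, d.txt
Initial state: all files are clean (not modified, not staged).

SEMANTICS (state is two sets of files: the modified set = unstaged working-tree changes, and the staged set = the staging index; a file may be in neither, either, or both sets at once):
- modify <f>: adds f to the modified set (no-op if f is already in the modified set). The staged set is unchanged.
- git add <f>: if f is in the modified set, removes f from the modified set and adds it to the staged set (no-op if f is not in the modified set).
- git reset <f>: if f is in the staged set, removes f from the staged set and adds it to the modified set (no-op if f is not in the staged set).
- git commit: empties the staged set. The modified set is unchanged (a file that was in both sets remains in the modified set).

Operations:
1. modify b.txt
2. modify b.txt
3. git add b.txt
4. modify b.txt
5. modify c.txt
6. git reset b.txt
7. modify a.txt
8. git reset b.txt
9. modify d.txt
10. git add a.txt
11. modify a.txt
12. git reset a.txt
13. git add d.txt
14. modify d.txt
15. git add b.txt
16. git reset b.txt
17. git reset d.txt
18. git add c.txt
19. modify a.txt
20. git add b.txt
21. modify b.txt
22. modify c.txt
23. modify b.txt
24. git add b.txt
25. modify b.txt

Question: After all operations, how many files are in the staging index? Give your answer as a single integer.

After op 1 (modify b.txt): modified={b.txt} staged={none}
After op 2 (modify b.txt): modified={b.txt} staged={none}
After op 3 (git add b.txt): modified={none} staged={b.txt}
After op 4 (modify b.txt): modified={b.txt} staged={b.txt}
After op 5 (modify c.txt): modified={b.txt, c.txt} staged={b.txt}
After op 6 (git reset b.txt): modified={b.txt, c.txt} staged={none}
After op 7 (modify a.txt): modified={a.txt, b.txt, c.txt} staged={none}
After op 8 (git reset b.txt): modified={a.txt, b.txt, c.txt} staged={none}
After op 9 (modify d.txt): modified={a.txt, b.txt, c.txt, d.txt} staged={none}
After op 10 (git add a.txt): modified={b.txt, c.txt, d.txt} staged={a.txt}
After op 11 (modify a.txt): modified={a.txt, b.txt, c.txt, d.txt} staged={a.txt}
After op 12 (git reset a.txt): modified={a.txt, b.txt, c.txt, d.txt} staged={none}
After op 13 (git add d.txt): modified={a.txt, b.txt, c.txt} staged={d.txt}
After op 14 (modify d.txt): modified={a.txt, b.txt, c.txt, d.txt} staged={d.txt}
After op 15 (git add b.txt): modified={a.txt, c.txt, d.txt} staged={b.txt, d.txt}
After op 16 (git reset b.txt): modified={a.txt, b.txt, c.txt, d.txt} staged={d.txt}
After op 17 (git reset d.txt): modified={a.txt, b.txt, c.txt, d.txt} staged={none}
After op 18 (git add c.txt): modified={a.txt, b.txt, d.txt} staged={c.txt}
After op 19 (modify a.txt): modified={a.txt, b.txt, d.txt} staged={c.txt}
After op 20 (git add b.txt): modified={a.txt, d.txt} staged={b.txt, c.txt}
After op 21 (modify b.txt): modified={a.txt, b.txt, d.txt} staged={b.txt, c.txt}
After op 22 (modify c.txt): modified={a.txt, b.txt, c.txt, d.txt} staged={b.txt, c.txt}
After op 23 (modify b.txt): modified={a.txt, b.txt, c.txt, d.txt} staged={b.txt, c.txt}
After op 24 (git add b.txt): modified={a.txt, c.txt, d.txt} staged={b.txt, c.txt}
After op 25 (modify b.txt): modified={a.txt, b.txt, c.txt, d.txt} staged={b.txt, c.txt}
Final staged set: {b.txt, c.txt} -> count=2

Answer: 2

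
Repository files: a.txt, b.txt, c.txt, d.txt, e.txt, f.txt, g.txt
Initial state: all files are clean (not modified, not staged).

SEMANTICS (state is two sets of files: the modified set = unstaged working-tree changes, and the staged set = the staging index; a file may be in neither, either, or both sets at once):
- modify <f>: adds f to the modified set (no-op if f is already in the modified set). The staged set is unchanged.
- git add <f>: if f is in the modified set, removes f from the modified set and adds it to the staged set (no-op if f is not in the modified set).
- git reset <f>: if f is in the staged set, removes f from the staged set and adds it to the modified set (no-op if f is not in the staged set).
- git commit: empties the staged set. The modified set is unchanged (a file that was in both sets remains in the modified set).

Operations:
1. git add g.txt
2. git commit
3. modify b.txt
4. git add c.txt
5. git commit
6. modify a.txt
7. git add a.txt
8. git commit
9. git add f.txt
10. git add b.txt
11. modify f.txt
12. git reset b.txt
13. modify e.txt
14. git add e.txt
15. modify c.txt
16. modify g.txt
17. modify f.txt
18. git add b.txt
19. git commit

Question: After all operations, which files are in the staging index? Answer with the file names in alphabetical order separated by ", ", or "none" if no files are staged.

After op 1 (git add g.txt): modified={none} staged={none}
After op 2 (git commit): modified={none} staged={none}
After op 3 (modify b.txt): modified={b.txt} staged={none}
After op 4 (git add c.txt): modified={b.txt} staged={none}
After op 5 (git commit): modified={b.txt} staged={none}
After op 6 (modify a.txt): modified={a.txt, b.txt} staged={none}
After op 7 (git add a.txt): modified={b.txt} staged={a.txt}
After op 8 (git commit): modified={b.txt} staged={none}
After op 9 (git add f.txt): modified={b.txt} staged={none}
After op 10 (git add b.txt): modified={none} staged={b.txt}
After op 11 (modify f.txt): modified={f.txt} staged={b.txt}
After op 12 (git reset b.txt): modified={b.txt, f.txt} staged={none}
After op 13 (modify e.txt): modified={b.txt, e.txt, f.txt} staged={none}
After op 14 (git add e.txt): modified={b.txt, f.txt} staged={e.txt}
After op 15 (modify c.txt): modified={b.txt, c.txt, f.txt} staged={e.txt}
After op 16 (modify g.txt): modified={b.txt, c.txt, f.txt, g.txt} staged={e.txt}
After op 17 (modify f.txt): modified={b.txt, c.txt, f.txt, g.txt} staged={e.txt}
After op 18 (git add b.txt): modified={c.txt, f.txt, g.txt} staged={b.txt, e.txt}
After op 19 (git commit): modified={c.txt, f.txt, g.txt} staged={none}

Answer: none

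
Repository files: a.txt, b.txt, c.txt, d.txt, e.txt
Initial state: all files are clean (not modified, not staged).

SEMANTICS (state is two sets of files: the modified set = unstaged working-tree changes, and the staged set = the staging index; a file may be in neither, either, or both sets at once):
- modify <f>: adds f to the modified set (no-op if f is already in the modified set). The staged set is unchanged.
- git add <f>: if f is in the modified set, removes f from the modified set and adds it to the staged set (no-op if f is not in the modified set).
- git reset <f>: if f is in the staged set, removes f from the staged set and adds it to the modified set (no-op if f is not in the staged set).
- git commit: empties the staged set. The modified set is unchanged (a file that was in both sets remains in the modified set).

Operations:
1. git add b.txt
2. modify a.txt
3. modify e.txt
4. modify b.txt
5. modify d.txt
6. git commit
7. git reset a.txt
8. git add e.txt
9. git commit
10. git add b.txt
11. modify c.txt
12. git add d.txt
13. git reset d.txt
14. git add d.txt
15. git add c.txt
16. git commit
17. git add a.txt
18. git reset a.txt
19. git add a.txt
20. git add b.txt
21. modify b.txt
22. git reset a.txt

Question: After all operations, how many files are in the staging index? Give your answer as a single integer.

After op 1 (git add b.txt): modified={none} staged={none}
After op 2 (modify a.txt): modified={a.txt} staged={none}
After op 3 (modify e.txt): modified={a.txt, e.txt} staged={none}
After op 4 (modify b.txt): modified={a.txt, b.txt, e.txt} staged={none}
After op 5 (modify d.txt): modified={a.txt, b.txt, d.txt, e.txt} staged={none}
After op 6 (git commit): modified={a.txt, b.txt, d.txt, e.txt} staged={none}
After op 7 (git reset a.txt): modified={a.txt, b.txt, d.txt, e.txt} staged={none}
After op 8 (git add e.txt): modified={a.txt, b.txt, d.txt} staged={e.txt}
After op 9 (git commit): modified={a.txt, b.txt, d.txt} staged={none}
After op 10 (git add b.txt): modified={a.txt, d.txt} staged={b.txt}
After op 11 (modify c.txt): modified={a.txt, c.txt, d.txt} staged={b.txt}
After op 12 (git add d.txt): modified={a.txt, c.txt} staged={b.txt, d.txt}
After op 13 (git reset d.txt): modified={a.txt, c.txt, d.txt} staged={b.txt}
After op 14 (git add d.txt): modified={a.txt, c.txt} staged={b.txt, d.txt}
After op 15 (git add c.txt): modified={a.txt} staged={b.txt, c.txt, d.txt}
After op 16 (git commit): modified={a.txt} staged={none}
After op 17 (git add a.txt): modified={none} staged={a.txt}
After op 18 (git reset a.txt): modified={a.txt} staged={none}
After op 19 (git add a.txt): modified={none} staged={a.txt}
After op 20 (git add b.txt): modified={none} staged={a.txt}
After op 21 (modify b.txt): modified={b.txt} staged={a.txt}
After op 22 (git reset a.txt): modified={a.txt, b.txt} staged={none}
Final staged set: {none} -> count=0

Answer: 0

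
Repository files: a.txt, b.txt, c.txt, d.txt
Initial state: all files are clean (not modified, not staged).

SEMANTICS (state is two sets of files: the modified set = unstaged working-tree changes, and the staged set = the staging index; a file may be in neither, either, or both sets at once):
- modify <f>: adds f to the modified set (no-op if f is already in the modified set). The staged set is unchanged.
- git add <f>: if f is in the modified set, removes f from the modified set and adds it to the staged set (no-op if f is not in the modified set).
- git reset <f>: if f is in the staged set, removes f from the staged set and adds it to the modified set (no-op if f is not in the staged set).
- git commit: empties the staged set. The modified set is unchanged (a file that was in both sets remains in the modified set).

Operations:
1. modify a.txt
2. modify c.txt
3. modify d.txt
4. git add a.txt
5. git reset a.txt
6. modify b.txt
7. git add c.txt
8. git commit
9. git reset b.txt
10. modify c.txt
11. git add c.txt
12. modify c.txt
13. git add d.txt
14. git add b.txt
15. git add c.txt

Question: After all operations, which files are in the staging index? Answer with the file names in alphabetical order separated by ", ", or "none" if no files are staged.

After op 1 (modify a.txt): modified={a.txt} staged={none}
After op 2 (modify c.txt): modified={a.txt, c.txt} staged={none}
After op 3 (modify d.txt): modified={a.txt, c.txt, d.txt} staged={none}
After op 4 (git add a.txt): modified={c.txt, d.txt} staged={a.txt}
After op 5 (git reset a.txt): modified={a.txt, c.txt, d.txt} staged={none}
After op 6 (modify b.txt): modified={a.txt, b.txt, c.txt, d.txt} staged={none}
After op 7 (git add c.txt): modified={a.txt, b.txt, d.txt} staged={c.txt}
After op 8 (git commit): modified={a.txt, b.txt, d.txt} staged={none}
After op 9 (git reset b.txt): modified={a.txt, b.txt, d.txt} staged={none}
After op 10 (modify c.txt): modified={a.txt, b.txt, c.txt, d.txt} staged={none}
After op 11 (git add c.txt): modified={a.txt, b.txt, d.txt} staged={c.txt}
After op 12 (modify c.txt): modified={a.txt, b.txt, c.txt, d.txt} staged={c.txt}
After op 13 (git add d.txt): modified={a.txt, b.txt, c.txt} staged={c.txt, d.txt}
After op 14 (git add b.txt): modified={a.txt, c.txt} staged={b.txt, c.txt, d.txt}
After op 15 (git add c.txt): modified={a.txt} staged={b.txt, c.txt, d.txt}

Answer: b.txt, c.txt, d.txt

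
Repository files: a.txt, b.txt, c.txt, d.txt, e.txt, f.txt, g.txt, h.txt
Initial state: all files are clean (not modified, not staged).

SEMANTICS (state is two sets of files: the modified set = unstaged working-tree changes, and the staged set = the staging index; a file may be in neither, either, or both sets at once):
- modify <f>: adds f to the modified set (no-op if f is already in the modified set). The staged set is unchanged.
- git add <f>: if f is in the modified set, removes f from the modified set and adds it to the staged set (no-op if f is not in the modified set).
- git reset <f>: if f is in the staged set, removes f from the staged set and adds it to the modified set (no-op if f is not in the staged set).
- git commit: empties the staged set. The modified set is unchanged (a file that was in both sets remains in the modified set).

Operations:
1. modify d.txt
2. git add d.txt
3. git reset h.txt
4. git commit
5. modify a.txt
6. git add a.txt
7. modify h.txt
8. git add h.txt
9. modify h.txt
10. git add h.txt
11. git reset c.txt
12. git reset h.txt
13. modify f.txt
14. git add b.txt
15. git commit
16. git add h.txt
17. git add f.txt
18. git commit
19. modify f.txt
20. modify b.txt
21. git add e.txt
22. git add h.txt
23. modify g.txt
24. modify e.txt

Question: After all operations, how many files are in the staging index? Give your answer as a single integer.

Answer: 0

Derivation:
After op 1 (modify d.txt): modified={d.txt} staged={none}
After op 2 (git add d.txt): modified={none} staged={d.txt}
After op 3 (git reset h.txt): modified={none} staged={d.txt}
After op 4 (git commit): modified={none} staged={none}
After op 5 (modify a.txt): modified={a.txt} staged={none}
After op 6 (git add a.txt): modified={none} staged={a.txt}
After op 7 (modify h.txt): modified={h.txt} staged={a.txt}
After op 8 (git add h.txt): modified={none} staged={a.txt, h.txt}
After op 9 (modify h.txt): modified={h.txt} staged={a.txt, h.txt}
After op 10 (git add h.txt): modified={none} staged={a.txt, h.txt}
After op 11 (git reset c.txt): modified={none} staged={a.txt, h.txt}
After op 12 (git reset h.txt): modified={h.txt} staged={a.txt}
After op 13 (modify f.txt): modified={f.txt, h.txt} staged={a.txt}
After op 14 (git add b.txt): modified={f.txt, h.txt} staged={a.txt}
After op 15 (git commit): modified={f.txt, h.txt} staged={none}
After op 16 (git add h.txt): modified={f.txt} staged={h.txt}
After op 17 (git add f.txt): modified={none} staged={f.txt, h.txt}
After op 18 (git commit): modified={none} staged={none}
After op 19 (modify f.txt): modified={f.txt} staged={none}
After op 20 (modify b.txt): modified={b.txt, f.txt} staged={none}
After op 21 (git add e.txt): modified={b.txt, f.txt} staged={none}
After op 22 (git add h.txt): modified={b.txt, f.txt} staged={none}
After op 23 (modify g.txt): modified={b.txt, f.txt, g.txt} staged={none}
After op 24 (modify e.txt): modified={b.txt, e.txt, f.txt, g.txt} staged={none}
Final staged set: {none} -> count=0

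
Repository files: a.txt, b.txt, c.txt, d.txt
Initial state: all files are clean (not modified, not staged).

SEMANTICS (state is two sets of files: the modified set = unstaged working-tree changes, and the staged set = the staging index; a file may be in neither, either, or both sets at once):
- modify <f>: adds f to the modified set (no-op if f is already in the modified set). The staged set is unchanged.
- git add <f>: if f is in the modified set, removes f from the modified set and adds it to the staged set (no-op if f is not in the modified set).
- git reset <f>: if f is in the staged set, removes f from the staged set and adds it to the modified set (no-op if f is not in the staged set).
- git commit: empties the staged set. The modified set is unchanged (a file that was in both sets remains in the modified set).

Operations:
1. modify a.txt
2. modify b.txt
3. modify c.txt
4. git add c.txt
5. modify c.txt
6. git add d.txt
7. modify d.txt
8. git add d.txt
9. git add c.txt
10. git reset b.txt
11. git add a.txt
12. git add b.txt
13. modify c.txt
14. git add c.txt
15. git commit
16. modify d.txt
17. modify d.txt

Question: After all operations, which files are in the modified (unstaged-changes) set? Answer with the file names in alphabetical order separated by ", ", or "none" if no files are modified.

After op 1 (modify a.txt): modified={a.txt} staged={none}
After op 2 (modify b.txt): modified={a.txt, b.txt} staged={none}
After op 3 (modify c.txt): modified={a.txt, b.txt, c.txt} staged={none}
After op 4 (git add c.txt): modified={a.txt, b.txt} staged={c.txt}
After op 5 (modify c.txt): modified={a.txt, b.txt, c.txt} staged={c.txt}
After op 6 (git add d.txt): modified={a.txt, b.txt, c.txt} staged={c.txt}
After op 7 (modify d.txt): modified={a.txt, b.txt, c.txt, d.txt} staged={c.txt}
After op 8 (git add d.txt): modified={a.txt, b.txt, c.txt} staged={c.txt, d.txt}
After op 9 (git add c.txt): modified={a.txt, b.txt} staged={c.txt, d.txt}
After op 10 (git reset b.txt): modified={a.txt, b.txt} staged={c.txt, d.txt}
After op 11 (git add a.txt): modified={b.txt} staged={a.txt, c.txt, d.txt}
After op 12 (git add b.txt): modified={none} staged={a.txt, b.txt, c.txt, d.txt}
After op 13 (modify c.txt): modified={c.txt} staged={a.txt, b.txt, c.txt, d.txt}
After op 14 (git add c.txt): modified={none} staged={a.txt, b.txt, c.txt, d.txt}
After op 15 (git commit): modified={none} staged={none}
After op 16 (modify d.txt): modified={d.txt} staged={none}
After op 17 (modify d.txt): modified={d.txt} staged={none}

Answer: d.txt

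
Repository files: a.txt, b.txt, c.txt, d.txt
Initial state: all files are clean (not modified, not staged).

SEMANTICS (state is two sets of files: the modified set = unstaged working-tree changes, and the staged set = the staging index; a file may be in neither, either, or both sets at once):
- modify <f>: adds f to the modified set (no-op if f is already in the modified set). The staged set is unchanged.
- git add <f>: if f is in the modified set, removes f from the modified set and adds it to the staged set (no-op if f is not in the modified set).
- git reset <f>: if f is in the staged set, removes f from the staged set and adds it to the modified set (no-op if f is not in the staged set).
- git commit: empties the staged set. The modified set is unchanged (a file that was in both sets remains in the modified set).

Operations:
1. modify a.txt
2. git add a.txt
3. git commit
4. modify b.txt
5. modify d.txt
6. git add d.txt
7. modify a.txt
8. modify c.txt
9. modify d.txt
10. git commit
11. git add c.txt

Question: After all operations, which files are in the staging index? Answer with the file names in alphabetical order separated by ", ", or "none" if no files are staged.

After op 1 (modify a.txt): modified={a.txt} staged={none}
After op 2 (git add a.txt): modified={none} staged={a.txt}
After op 3 (git commit): modified={none} staged={none}
After op 4 (modify b.txt): modified={b.txt} staged={none}
After op 5 (modify d.txt): modified={b.txt, d.txt} staged={none}
After op 6 (git add d.txt): modified={b.txt} staged={d.txt}
After op 7 (modify a.txt): modified={a.txt, b.txt} staged={d.txt}
After op 8 (modify c.txt): modified={a.txt, b.txt, c.txt} staged={d.txt}
After op 9 (modify d.txt): modified={a.txt, b.txt, c.txt, d.txt} staged={d.txt}
After op 10 (git commit): modified={a.txt, b.txt, c.txt, d.txt} staged={none}
After op 11 (git add c.txt): modified={a.txt, b.txt, d.txt} staged={c.txt}

Answer: c.txt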